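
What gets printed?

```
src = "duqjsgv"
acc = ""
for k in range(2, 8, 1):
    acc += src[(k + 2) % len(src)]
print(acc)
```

k=2: add src[4]='s' → 's'
k=3: add src[5]='g' → 'sg'
k=4: add src[6]='v' → 'sgv'
k=5: add src[0]='d' → 'sgvd'
k=6: add src[1]='u' → 'sgvdu'
k=7: add src[2]='q' → 'sgvduq'

sgvduq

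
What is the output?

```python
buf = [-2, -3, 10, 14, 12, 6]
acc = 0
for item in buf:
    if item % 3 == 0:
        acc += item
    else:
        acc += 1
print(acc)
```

item=-2: not %3==0, acc = 0+1 = 1
item=-3: %3==0, acc = 1+(-3) = -2
item=10: not %3==0, acc = (-2)+1 = -1
item=14: not %3==0, acc = (-1)+1 = 0
item=12: %3==0, acc = 0+12 = 12
item=6: %3==0, acc = 12+6 = 18

18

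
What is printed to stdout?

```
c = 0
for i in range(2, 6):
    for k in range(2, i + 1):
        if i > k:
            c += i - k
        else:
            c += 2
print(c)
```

i=2,k=2: not 2>2, c = 0+2 = 2
i=3,k=2: 3>2, c = 2+1 = 3
i=3,k=3: not 3>3, c = 3+2 = 5
i=4,k=2: 4>2, c = 5+2 = 7
i=4,k=3: 4>3, c = 7+1 = 8
i=4,k=4: not 4>4, c = 8+2 = 10
i=5,k=2: 5>2, c = 10+3 = 13
i=5,k=3: 5>3, c = 13+2 = 15
i=5,k=4: 5>4, c = 15+1 = 16
i=5,k=5: not 5>5, c = 16+2 = 18

18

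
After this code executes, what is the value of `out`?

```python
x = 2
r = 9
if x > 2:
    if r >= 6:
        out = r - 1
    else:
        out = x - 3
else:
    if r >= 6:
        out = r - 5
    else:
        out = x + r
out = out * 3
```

12

x=2, r=9
x > 2 is False; r >= 6 is True
→ out = r - 5 = 4
out = 4*3 = 12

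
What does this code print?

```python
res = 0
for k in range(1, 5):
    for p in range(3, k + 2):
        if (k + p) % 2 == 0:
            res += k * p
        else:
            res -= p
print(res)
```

k=2,p=3: odd sum, res = 0-3 = -3
k=3,p=3: even sum, res = (-3)+9 = 6
k=3,p=4: odd sum, res = 6-4 = 2
k=4,p=3: odd sum, res = 2-3 = -1
k=4,p=4: even sum, res = (-1)+16 = 15
k=4,p=5: odd sum, res = 15-5 = 10

10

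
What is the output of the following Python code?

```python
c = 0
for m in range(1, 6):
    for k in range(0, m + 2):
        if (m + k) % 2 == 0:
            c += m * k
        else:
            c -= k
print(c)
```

m=1,k=0: odd sum, c = 0-0 = 0
m=1,k=1: even sum, c = 0+1 = 1
m=1,k=2: odd sum, c = 1-2 = -1
m=2,k=0: even sum, c = (-1)+0 = -1
m=2,k=1: odd sum, c = (-1)-1 = -2
m=2,k=2: even sum, c = (-2)+4 = 2
m=2,k=3: odd sum, c = 2-3 = -1
m=3,k=0: odd sum, c = (-1)-0 = -1
m=3,k=1: even sum, c = (-1)+3 = 2
m=3,k=2: odd sum, c = 2-2 = 0
m=3,k=3: even sum, c = 0+9 = 9
m=3,k=4: odd sum, c = 9-4 = 5
m=4,k=0: even sum, c = 5+0 = 5
m=4,k=1: odd sum, c = 5-1 = 4
m=4,k=2: even sum, c = 4+8 = 12
m=4,k=3: odd sum, c = 12-3 = 9
m=4,k=4: even sum, c = 9+16 = 25
m=4,k=5: odd sum, c = 25-5 = 20
m=5,k=0: odd sum, c = 20-0 = 20
m=5,k=1: even sum, c = 20+5 = 25
m=5,k=2: odd sum, c = 25-2 = 23
m=5,k=3: even sum, c = 23+15 = 38
m=5,k=4: odd sum, c = 38-4 = 34
m=5,k=5: even sum, c = 34+25 = 59
m=5,k=6: odd sum, c = 59-6 = 53

53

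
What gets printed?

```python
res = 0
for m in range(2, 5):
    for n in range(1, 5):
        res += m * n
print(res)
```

90

m=2,n=1: res = 0+2 = 2
m=2,n=2: res = 2+4 = 6
m=2,n=3: res = 6+6 = 12
m=2,n=4: res = 12+8 = 20
m=3,n=1: res = 20+3 = 23
m=3,n=2: res = 23+6 = 29
m=3,n=3: res = 29+9 = 38
m=3,n=4: res = 38+12 = 50
m=4,n=1: res = 50+4 = 54
m=4,n=2: res = 54+8 = 62
m=4,n=3: res = 62+12 = 74
m=4,n=4: res = 74+16 = 90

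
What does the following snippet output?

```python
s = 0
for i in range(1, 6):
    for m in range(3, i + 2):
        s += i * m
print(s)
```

i=2,m=3: s = 0+6 = 6
i=3,m=3: s = 6+9 = 15
i=3,m=4: s = 15+12 = 27
i=4,m=3: s = 27+12 = 39
i=4,m=4: s = 39+16 = 55
i=4,m=5: s = 55+20 = 75
i=5,m=3: s = 75+15 = 90
i=5,m=4: s = 90+20 = 110
i=5,m=5: s = 110+25 = 135
i=5,m=6: s = 135+30 = 165

165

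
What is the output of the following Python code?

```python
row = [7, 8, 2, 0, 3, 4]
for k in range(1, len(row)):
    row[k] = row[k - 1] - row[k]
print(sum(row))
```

k=1: row[1] = 7-8 = -1 → [7, -1, 2, 0, 3, 4]
k=2: row[2] = (-1)-2 = -3 → [7, -1, -3, 0, 3, 4]
k=3: row[3] = (-3)-0 = -3 → [7, -1, -3, -3, 3, 4]
k=4: row[4] = (-3)-3 = -6 → [7, -1, -3, -3, -6, 4]
k=5: row[5] = (-6)-4 = -10 → [7, -1, -3, -3, -6, -10]
sum = -16

-16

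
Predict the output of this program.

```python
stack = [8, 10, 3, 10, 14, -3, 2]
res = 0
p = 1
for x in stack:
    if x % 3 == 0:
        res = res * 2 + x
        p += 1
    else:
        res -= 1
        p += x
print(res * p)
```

-470

x=8: not %3==0, res = 0-1 = -1; p=9
x=10: not %3==0, res = (-1)-1 = -2; p=19
x=3: %3==0, res = (-2)*2+3 = -1; p=20
x=10: not %3==0, res = (-1)-1 = -2; p=30
x=14: not %3==0, res = (-2)-1 = -3; p=44
x=-3: %3==0, res = (-3)*2+(-3) = -9; p=45
x=2: not %3==0, res = (-9)-1 = -10; p=47
res*p = (-10)*47 = -470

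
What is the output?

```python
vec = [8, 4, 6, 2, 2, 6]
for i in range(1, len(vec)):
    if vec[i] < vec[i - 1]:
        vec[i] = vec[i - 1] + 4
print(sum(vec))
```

108

i=1: 4<8, vec[1] = 8+4 = 12 → [8, 12, 6, 2, 2, 6]
i=2: 6<12, vec[2] = 12+4 = 16 → [8, 12, 16, 2, 2, 6]
i=3: 2<16, vec[3] = 16+4 = 20 → [8, 12, 16, 20, 2, 6]
i=4: 2<20, vec[4] = 20+4 = 24 → [8, 12, 16, 20, 24, 6]
i=5: 6<24, vec[5] = 24+4 = 28 → [8, 12, 16, 20, 24, 28]
sum = 108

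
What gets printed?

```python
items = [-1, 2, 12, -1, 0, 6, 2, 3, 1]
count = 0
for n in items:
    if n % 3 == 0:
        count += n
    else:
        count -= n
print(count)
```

18

n=-1: not %3==0, count = 0-(-1) = 1
n=2: not %3==0, count = 1-2 = -1
n=12: %3==0, count = (-1)+12 = 11
n=-1: not %3==0, count = 11-(-1) = 12
n=0: %3==0, count = 12+0 = 12
n=6: %3==0, count = 12+6 = 18
n=2: not %3==0, count = 18-2 = 16
n=3: %3==0, count = 16+3 = 19
n=1: not %3==0, count = 19-1 = 18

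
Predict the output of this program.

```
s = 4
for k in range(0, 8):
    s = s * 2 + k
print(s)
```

k=0: s = 4*2+0 = 8
k=1: s = 8*2+1 = 17
k=2: s = 17*2+2 = 36
k=3: s = 36*2+3 = 75
k=4: s = 75*2+4 = 154
k=5: s = 154*2+5 = 313
k=6: s = 313*2+6 = 632
k=7: s = 632*2+7 = 1271

1271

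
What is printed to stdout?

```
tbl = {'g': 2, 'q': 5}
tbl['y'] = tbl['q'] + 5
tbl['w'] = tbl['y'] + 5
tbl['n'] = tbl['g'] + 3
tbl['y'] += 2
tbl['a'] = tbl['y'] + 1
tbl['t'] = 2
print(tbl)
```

{'g': 2, 'q': 5, 'y': 12, 'w': 15, 'n': 5, 'a': 13, 't': 2}

tbl['y'] = tbl['q']+5 = 10 → {'g': 2, 'q': 5, 'y': 10}
tbl['w'] = tbl['y']+5 = 15 → {'g': 2, 'q': 5, 'y': 10, 'w': 15}
tbl['n'] = tbl['g']+3 = 5 → {'g': 2, 'q': 5, 'y': 10, 'w': 15, 'n': 5}
tbl['y'] = 10+2 = 12 → {'g': 2, 'q': 5, 'y': 12, 'w': 15, 'n': 5}
tbl['a'] = tbl['y']+1 = 13 → {'g': 2, 'q': 5, 'y': 12, 'w': 15, 'n': 5, 'a': 13}
tbl['t'] = 2 → {'g': 2, 'q': 5, 'y': 12, 'w': 15, 'n': 5, 'a': 13, 't': 2}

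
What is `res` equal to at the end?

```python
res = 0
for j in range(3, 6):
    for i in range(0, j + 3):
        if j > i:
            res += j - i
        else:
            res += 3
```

j=3,i=0: 3>0, res = 0+3 = 3
j=3,i=1: 3>1, res = 3+2 = 5
j=3,i=2: 3>2, res = 5+1 = 6
j=3,i=3: not 3>3, res = 6+3 = 9
j=3,i=4: not 3>4, res = 9+3 = 12
j=3,i=5: not 3>5, res = 12+3 = 15
j=4,i=0: 4>0, res = 15+4 = 19
j=4,i=1: 4>1, res = 19+3 = 22
j=4,i=2: 4>2, res = 22+2 = 24
j=4,i=3: 4>3, res = 24+1 = 25
j=4,i=4: not 4>4, res = 25+3 = 28
j=4,i=5: not 4>5, res = 28+3 = 31
j=4,i=6: not 4>6, res = 31+3 = 34
j=5,i=0: 5>0, res = 34+5 = 39
j=5,i=1: 5>1, res = 39+4 = 43
j=5,i=2: 5>2, res = 43+3 = 46
j=5,i=3: 5>3, res = 46+2 = 48
j=5,i=4: 5>4, res = 48+1 = 49
j=5,i=5: not 5>5, res = 49+3 = 52
j=5,i=6: not 5>6, res = 52+3 = 55
j=5,i=7: not 5>7, res = 55+3 = 58

58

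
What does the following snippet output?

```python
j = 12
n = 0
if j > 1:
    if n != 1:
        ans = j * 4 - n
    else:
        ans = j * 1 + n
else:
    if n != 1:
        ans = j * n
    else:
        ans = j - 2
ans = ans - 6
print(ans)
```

42

j=12, n=0
j > 1 is True; n != 1 is True
→ ans = j * 4 - n = 48
ans = 48-6 = 42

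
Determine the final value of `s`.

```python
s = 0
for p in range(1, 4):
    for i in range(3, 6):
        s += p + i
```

p=1,i=3: s = 0+4 = 4
p=1,i=4: s = 4+5 = 9
p=1,i=5: s = 9+6 = 15
p=2,i=3: s = 15+5 = 20
p=2,i=4: s = 20+6 = 26
p=2,i=5: s = 26+7 = 33
p=3,i=3: s = 33+6 = 39
p=3,i=4: s = 39+7 = 46
p=3,i=5: s = 46+8 = 54

54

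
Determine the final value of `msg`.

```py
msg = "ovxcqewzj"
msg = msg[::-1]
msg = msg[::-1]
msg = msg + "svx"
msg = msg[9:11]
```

reverse → 'jzweqcxvo'
reverse → 'ovxcqewzj'
+ 'svx' → 'ovxcqewzjsvx'
slice [9:11] → 'sv'

'sv'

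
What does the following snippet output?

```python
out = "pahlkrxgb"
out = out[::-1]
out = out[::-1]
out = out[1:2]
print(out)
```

a

reverse → 'bgxrklhap'
reverse → 'pahlkrxgb'
slice [1:2] → 'a'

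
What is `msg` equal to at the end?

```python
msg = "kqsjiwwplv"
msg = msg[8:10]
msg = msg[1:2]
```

'v'

slice [8:10] → 'lv'
slice [1:2] → 'v'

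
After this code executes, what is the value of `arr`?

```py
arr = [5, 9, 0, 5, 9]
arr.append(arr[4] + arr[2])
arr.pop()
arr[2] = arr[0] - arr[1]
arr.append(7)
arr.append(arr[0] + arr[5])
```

append arr[4]+arr[2] = 9+0 = 9 → [5, 9, 0, 5, 9, 9]
pop() removes 9 → [5, 9, 0, 5, 9]
arr[2] = arr[0]-arr[1] = 5-9 = -4 → [5, 9, -4, 5, 9]
append 7 → [5, 9, -4, 5, 9, 7]
append arr[0]+arr[5] = 5+7 = 12 → [5, 9, -4, 5, 9, 7, 12]

[5, 9, -4, 5, 9, 7, 12]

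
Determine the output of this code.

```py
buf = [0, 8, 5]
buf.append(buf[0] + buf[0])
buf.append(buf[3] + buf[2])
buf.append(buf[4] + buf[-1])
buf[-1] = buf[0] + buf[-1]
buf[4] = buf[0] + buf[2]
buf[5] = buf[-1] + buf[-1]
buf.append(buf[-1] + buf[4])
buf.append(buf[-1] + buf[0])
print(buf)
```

[0, 8, 5, 0, 5, 20, 25, 25]

append buf[0]+buf[0] = 0+0 = 0 → [0, 8, 5, 0]
append buf[3]+buf[2] = 0+5 = 5 → [0, 8, 5, 0, 5]
append buf[4]+buf[-1] = 5+5 = 10 → [0, 8, 5, 0, 5, 10]
buf[-1] = buf[0]+buf[-1] = 0+10 = 10 → [0, 8, 5, 0, 5, 10]
buf[4] = buf[0]+buf[2] = 0+5 = 5 → [0, 8, 5, 0, 5, 10]
buf[5] = buf[-1]+buf[-1] = 10+10 = 20 → [0, 8, 5, 0, 5, 20]
append buf[-1]+buf[4] = 20+5 = 25 → [0, 8, 5, 0, 5, 20, 25]
append buf[-1]+buf[0] = 25+0 = 25 → [0, 8, 5, 0, 5, 20, 25, 25]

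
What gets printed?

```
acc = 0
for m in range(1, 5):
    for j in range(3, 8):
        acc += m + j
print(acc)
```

m=1,j=3: acc = 0+4 = 4
m=1,j=4: acc = 4+5 = 9
m=1,j=5: acc = 9+6 = 15
m=1,j=6: acc = 15+7 = 22
m=1,j=7: acc = 22+8 = 30
m=2,j=3: acc = 30+5 = 35
m=2,j=4: acc = 35+6 = 41
m=2,j=5: acc = 41+7 = 48
m=2,j=6: acc = 48+8 = 56
m=2,j=7: acc = 56+9 = 65
m=3,j=3: acc = 65+6 = 71
m=3,j=4: acc = 71+7 = 78
m=3,j=5: acc = 78+8 = 86
m=3,j=6: acc = 86+9 = 95
m=3,j=7: acc = 95+10 = 105
m=4,j=3: acc = 105+7 = 112
m=4,j=4: acc = 112+8 = 120
m=4,j=5: acc = 120+9 = 129
m=4,j=6: acc = 129+10 = 139
m=4,j=7: acc = 139+11 = 150

150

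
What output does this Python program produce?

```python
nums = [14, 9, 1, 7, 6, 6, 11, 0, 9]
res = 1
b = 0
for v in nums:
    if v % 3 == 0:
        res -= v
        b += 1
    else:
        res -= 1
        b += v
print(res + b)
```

5

v=14: not %3==0, res = 1-1 = 0; b=14
v=9: %3==0, res = 0-9 = -9; b=15
v=1: not %3==0, res = (-9)-1 = -10; b=16
v=7: not %3==0, res = (-10)-1 = -11; b=23
v=6: %3==0, res = (-11)-6 = -17; b=24
v=6: %3==0, res = (-17)-6 = -23; b=25
v=11: not %3==0, res = (-23)-1 = -24; b=36
v=0: %3==0, res = (-24)-0 = -24; b=37
v=9: %3==0, res = (-24)-9 = -33; b=38
res+b = (-33)+38 = 5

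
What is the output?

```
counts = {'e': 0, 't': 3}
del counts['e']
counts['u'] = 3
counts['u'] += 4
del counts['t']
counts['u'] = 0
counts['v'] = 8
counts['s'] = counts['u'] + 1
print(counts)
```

{'u': 0, 'v': 8, 's': 1}

del 'e' → {'t': 3}
counts['u'] = 3 → {'t': 3, 'u': 3}
counts['u'] = 3+4 = 7 → {'t': 3, 'u': 7}
del 't' → {'u': 7}
counts['u'] = 0 → {'u': 0}
counts['v'] = 8 → {'u': 0, 'v': 8}
counts['s'] = counts['u']+1 = 1 → {'u': 0, 'v': 8, 's': 1}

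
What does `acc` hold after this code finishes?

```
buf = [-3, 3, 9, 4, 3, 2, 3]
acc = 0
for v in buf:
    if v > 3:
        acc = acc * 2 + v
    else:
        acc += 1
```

33

v=-3: not >3, acc = 0+1 = 1
v=3: not >3, acc = 1+1 = 2
v=9: >3, acc = 2*2+9 = 13
v=4: >3, acc = 13*2+4 = 30
v=3: not >3, acc = 30+1 = 31
v=2: not >3, acc = 31+1 = 32
v=3: not >3, acc = 32+1 = 33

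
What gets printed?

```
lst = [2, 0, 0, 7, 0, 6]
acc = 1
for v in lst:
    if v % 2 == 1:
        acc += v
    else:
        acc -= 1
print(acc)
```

v=2: not odd, acc = 1-1 = 0
v=0: not odd, acc = 0-1 = -1
v=0: not odd, acc = (-1)-1 = -2
v=7: odd, acc = (-2)+7 = 5
v=0: not odd, acc = 5-1 = 4
v=6: not odd, acc = 4-1 = 3

3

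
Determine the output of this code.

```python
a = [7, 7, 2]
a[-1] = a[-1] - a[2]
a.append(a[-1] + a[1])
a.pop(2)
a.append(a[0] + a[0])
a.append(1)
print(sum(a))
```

36

a[-1] = a[-1]-a[2] = 2-2 = 0 → [7, 7, 0]
append a[-1]+a[1] = 0+7 = 7 → [7, 7, 0, 7]
pop(2) removes 0 → [7, 7, 7]
append a[0]+a[0] = 7+7 = 14 → [7, 7, 7, 14]
append 1 → [7, 7, 7, 14, 1]
sum = 36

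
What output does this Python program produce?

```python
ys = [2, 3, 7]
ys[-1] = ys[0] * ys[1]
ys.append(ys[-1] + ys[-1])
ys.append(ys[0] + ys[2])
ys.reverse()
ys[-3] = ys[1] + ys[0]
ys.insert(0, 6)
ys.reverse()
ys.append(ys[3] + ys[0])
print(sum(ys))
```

65

ys[-1] = ys[0]*ys[1] = 2*3 = 6 → [2, 3, 6]
append ys[-1]+ys[-1] = 6+6 = 12 → [2, 3, 6, 12]
append ys[0]+ys[2] = 2+6 = 8 → [2, 3, 6, 12, 8]
reverse → [8, 12, 6, 3, 2]
ys[-3] = ys[1]+ys[0] = 12+8 = 20 → [8, 12, 20, 3, 2]
insert 6 at 0 → [6, 8, 12, 20, 3, 2]
reverse → [2, 3, 20, 12, 8, 6]
append ys[3]+ys[0] = 12+2 = 14 → [2, 3, 20, 12, 8, 6, 14]
sum = 65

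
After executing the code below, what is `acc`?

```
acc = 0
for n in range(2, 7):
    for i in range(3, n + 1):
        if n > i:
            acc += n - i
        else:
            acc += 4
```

26

n=3,i=3: not 3>3, acc = 0+4 = 4
n=4,i=3: 4>3, acc = 4+1 = 5
n=4,i=4: not 4>4, acc = 5+4 = 9
n=5,i=3: 5>3, acc = 9+2 = 11
n=5,i=4: 5>4, acc = 11+1 = 12
n=5,i=5: not 5>5, acc = 12+4 = 16
n=6,i=3: 6>3, acc = 16+3 = 19
n=6,i=4: 6>4, acc = 19+2 = 21
n=6,i=5: 6>5, acc = 21+1 = 22
n=6,i=6: not 6>6, acc = 22+4 = 26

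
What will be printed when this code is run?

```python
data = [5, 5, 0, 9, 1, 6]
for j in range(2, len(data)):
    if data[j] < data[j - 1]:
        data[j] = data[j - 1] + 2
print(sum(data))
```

50

j=2: 0<5, data[2] = 5+2 = 7 → [5, 5, 7, 9, 1, 6]
j=3: 9>=7, unchanged → [5, 5, 7, 9, 1, 6]
j=4: 1<9, data[4] = 9+2 = 11 → [5, 5, 7, 9, 11, 6]
j=5: 6<11, data[5] = 11+2 = 13 → [5, 5, 7, 9, 11, 13]
sum = 50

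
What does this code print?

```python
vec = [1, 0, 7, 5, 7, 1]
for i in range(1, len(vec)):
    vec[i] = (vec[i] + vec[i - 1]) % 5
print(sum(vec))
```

i=1: vec[1] = (0+1)%5 = 1 → [1, 1, 7, 5, 7, 1]
i=2: vec[2] = (7+1)%5 = 3 → [1, 1, 3, 5, 7, 1]
i=3: vec[3] = (5+3)%5 = 3 → [1, 1, 3, 3, 7, 1]
i=4: vec[4] = (7+3)%5 = 0 → [1, 1, 3, 3, 0, 1]
i=5: vec[5] = (1+0)%5 = 1 → [1, 1, 3, 3, 0, 1]
sum = 9

9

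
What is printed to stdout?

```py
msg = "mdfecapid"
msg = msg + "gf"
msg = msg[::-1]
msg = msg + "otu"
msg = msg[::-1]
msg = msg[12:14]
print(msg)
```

+ 'gf' → 'mdfecapidgf'
reverse → 'fgdipacefdm'
+ 'otu' → 'fgdipacefdmotu'
reverse → 'utomdfecapidgf'
slice [12:14] → 'gf'

gf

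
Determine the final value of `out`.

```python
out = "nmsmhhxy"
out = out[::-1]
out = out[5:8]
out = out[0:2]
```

'sm'

reverse → 'yxhhmsmn'
slice [5:8] → 'smn'
slice [0:2] → 'sm'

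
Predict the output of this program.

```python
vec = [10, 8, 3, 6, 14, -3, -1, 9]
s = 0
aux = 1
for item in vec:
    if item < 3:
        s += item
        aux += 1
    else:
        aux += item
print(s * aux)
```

-212

item=10: not <3; aux=11
item=8: not <3; aux=19
item=3: not <3; aux=22
item=6: not <3; aux=28
item=14: not <3; aux=42
item=-3: <3, s = 0+(-3) = -3; aux=43
item=-1: <3, s = (-3)+(-1) = -4; aux=44
item=9: not <3; aux=53
s*aux = (-4)*53 = -212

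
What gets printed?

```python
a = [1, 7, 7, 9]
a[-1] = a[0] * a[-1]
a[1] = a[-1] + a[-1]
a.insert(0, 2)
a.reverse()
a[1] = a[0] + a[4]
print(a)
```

[9, 11, 18, 1, 2]

a[-1] = a[0]*a[-1] = 1*9 = 9 → [1, 7, 7, 9]
a[1] = a[-1]+a[-1] = 9+9 = 18 → [1, 18, 7, 9]
insert 2 at 0 → [2, 1, 18, 7, 9]
reverse → [9, 7, 18, 1, 2]
a[1] = a[0]+a[4] = 9+2 = 11 → [9, 11, 18, 1, 2]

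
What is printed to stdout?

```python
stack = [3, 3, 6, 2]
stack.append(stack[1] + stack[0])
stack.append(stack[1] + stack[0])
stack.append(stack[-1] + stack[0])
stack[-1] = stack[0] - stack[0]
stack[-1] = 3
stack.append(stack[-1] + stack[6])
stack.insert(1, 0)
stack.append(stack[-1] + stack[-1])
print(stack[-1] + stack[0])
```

append stack[1]+stack[0] = 3+3 = 6 → [3, 3, 6, 2, 6]
append stack[1]+stack[0] = 3+3 = 6 → [3, 3, 6, 2, 6, 6]
append stack[-1]+stack[0] = 6+3 = 9 → [3, 3, 6, 2, 6, 6, 9]
stack[-1] = stack[0]-stack[0] = 3-3 = 0 → [3, 3, 6, 2, 6, 6, 0]
stack[-1] = 3 → [3, 3, 6, 2, 6, 6, 3]
append stack[-1]+stack[6] = 3+3 = 6 → [3, 3, 6, 2, 6, 6, 3, 6]
insert 0 at 1 → [3, 0, 3, 6, 2, 6, 6, 3, 6]
append stack[-1]+stack[-1] = 6+6 = 12 → [3, 0, 3, 6, 2, 6, 6, 3, 6, 12]
stack[-1]+stack[0] = 12+3 = 15

15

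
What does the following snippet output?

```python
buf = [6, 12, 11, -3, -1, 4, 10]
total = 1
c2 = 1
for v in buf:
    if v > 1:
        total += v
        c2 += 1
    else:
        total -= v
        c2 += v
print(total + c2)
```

50

v=6: >1, total = 1+6 = 7; c2=2
v=12: >1, total = 7+12 = 19; c2=3
v=11: >1, total = 19+11 = 30; c2=4
v=-3: not >1, total = 30-(-3) = 33; c2=1
v=-1: not >1, total = 33-(-1) = 34; c2=0
v=4: >1, total = 34+4 = 38; c2=1
v=10: >1, total = 38+10 = 48; c2=2
total+c2 = 48+2 = 50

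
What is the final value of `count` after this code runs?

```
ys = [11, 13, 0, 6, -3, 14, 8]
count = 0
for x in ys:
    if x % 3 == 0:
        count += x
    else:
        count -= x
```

x=11: not %3==0, count = 0-11 = -11
x=13: not %3==0, count = (-11)-13 = -24
x=0: %3==0, count = (-24)+0 = -24
x=6: %3==0, count = (-24)+6 = -18
x=-3: %3==0, count = (-18)+(-3) = -21
x=14: not %3==0, count = (-21)-14 = -35
x=8: not %3==0, count = (-35)-8 = -43

-43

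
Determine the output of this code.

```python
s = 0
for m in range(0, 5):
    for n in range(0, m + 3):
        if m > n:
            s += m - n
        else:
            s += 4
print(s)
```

m=0,n=0: not 0>0, s = 0+4 = 4
m=0,n=1: not 0>1, s = 4+4 = 8
m=0,n=2: not 0>2, s = 8+4 = 12
m=1,n=0: 1>0, s = 12+1 = 13
m=1,n=1: not 1>1, s = 13+4 = 17
m=1,n=2: not 1>2, s = 17+4 = 21
m=1,n=3: not 1>3, s = 21+4 = 25
m=2,n=0: 2>0, s = 25+2 = 27
m=2,n=1: 2>1, s = 27+1 = 28
m=2,n=2: not 2>2, s = 28+4 = 32
m=2,n=3: not 2>3, s = 32+4 = 36
m=2,n=4: not 2>4, s = 36+4 = 40
m=3,n=0: 3>0, s = 40+3 = 43
m=3,n=1: 3>1, s = 43+2 = 45
m=3,n=2: 3>2, s = 45+1 = 46
m=3,n=3: not 3>3, s = 46+4 = 50
m=3,n=4: not 3>4, s = 50+4 = 54
m=3,n=5: not 3>5, s = 54+4 = 58
m=4,n=0: 4>0, s = 58+4 = 62
m=4,n=1: 4>1, s = 62+3 = 65
m=4,n=2: 4>2, s = 65+2 = 67
m=4,n=3: 4>3, s = 67+1 = 68
m=4,n=4: not 4>4, s = 68+4 = 72
m=4,n=5: not 4>5, s = 72+4 = 76
m=4,n=6: not 4>6, s = 76+4 = 80

80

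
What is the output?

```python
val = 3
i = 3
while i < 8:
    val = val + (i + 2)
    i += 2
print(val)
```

24

i=3: val = 3+5 = 8
i=5: val = 8+7 = 15
i=7: val = 15+9 = 24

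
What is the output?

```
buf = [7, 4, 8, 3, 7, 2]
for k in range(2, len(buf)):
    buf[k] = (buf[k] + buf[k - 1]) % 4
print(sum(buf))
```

16

k=2: buf[2] = (8+4)%4 = 0 → [7, 4, 0, 3, 7, 2]
k=3: buf[3] = (3+0)%4 = 3 → [7, 4, 0, 3, 7, 2]
k=4: buf[4] = (7+3)%4 = 2 → [7, 4, 0, 3, 2, 2]
k=5: buf[5] = (2+2)%4 = 0 → [7, 4, 0, 3, 2, 0]
sum = 16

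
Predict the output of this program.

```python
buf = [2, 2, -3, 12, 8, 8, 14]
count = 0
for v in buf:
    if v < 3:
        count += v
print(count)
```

1

v=2: <3, count = 0+2 = 2
v=2: <3, count = 2+2 = 4
v=-3: <3, count = 4+(-3) = 1
v=12: not <3
v=8: not <3
v=8: not <3
v=14: not <3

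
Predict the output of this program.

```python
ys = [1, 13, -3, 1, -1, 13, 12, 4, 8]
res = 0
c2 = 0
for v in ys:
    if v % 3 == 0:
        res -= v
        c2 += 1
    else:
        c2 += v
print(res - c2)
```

v=1: not %3==0; c2=1
v=13: not %3==0; c2=14
v=-3: %3==0, res = 0-(-3) = 3; c2=15
v=1: not %3==0; c2=16
v=-1: not %3==0; c2=15
v=13: not %3==0; c2=28
v=12: %3==0, res = 3-12 = -9; c2=29
v=4: not %3==0; c2=33
v=8: not %3==0; c2=41
res-c2 = (-9)-41 = -50

-50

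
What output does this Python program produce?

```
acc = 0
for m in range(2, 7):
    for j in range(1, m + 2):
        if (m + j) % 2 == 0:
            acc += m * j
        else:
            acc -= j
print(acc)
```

m=2,j=1: odd sum, acc = 0-1 = -1
m=2,j=2: even sum, acc = (-1)+4 = 3
m=2,j=3: odd sum, acc = 3-3 = 0
m=3,j=1: even sum, acc = 0+3 = 3
m=3,j=2: odd sum, acc = 3-2 = 1
m=3,j=3: even sum, acc = 1+9 = 10
m=3,j=4: odd sum, acc = 10-4 = 6
m=4,j=1: odd sum, acc = 6-1 = 5
m=4,j=2: even sum, acc = 5+8 = 13
m=4,j=3: odd sum, acc = 13-3 = 10
m=4,j=4: even sum, acc = 10+16 = 26
m=4,j=5: odd sum, acc = 26-5 = 21
m=5,j=1: even sum, acc = 21+5 = 26
m=5,j=2: odd sum, acc = 26-2 = 24
m=5,j=3: even sum, acc = 24+15 = 39
m=5,j=4: odd sum, acc = 39-4 = 35
m=5,j=5: even sum, acc = 35+25 = 60
m=5,j=6: odd sum, acc = 60-6 = 54
m=6,j=1: odd sum, acc = 54-1 = 53
m=6,j=2: even sum, acc = 53+12 = 65
m=6,j=3: odd sum, acc = 65-3 = 62
m=6,j=4: even sum, acc = 62+24 = 86
m=6,j=5: odd sum, acc = 86-5 = 81
m=6,j=6: even sum, acc = 81+36 = 117
m=6,j=7: odd sum, acc = 117-7 = 110

110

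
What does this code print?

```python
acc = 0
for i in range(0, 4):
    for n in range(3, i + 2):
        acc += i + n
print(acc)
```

18

i=2,n=3: acc = 0+5 = 5
i=3,n=3: acc = 5+6 = 11
i=3,n=4: acc = 11+7 = 18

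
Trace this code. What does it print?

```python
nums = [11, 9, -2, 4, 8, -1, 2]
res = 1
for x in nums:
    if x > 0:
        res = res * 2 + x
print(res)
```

314

x=11: >0, res = 1*2+11 = 13
x=9: >0, res = 13*2+9 = 35
x=-2: not >0
x=4: >0, res = 35*2+4 = 74
x=8: >0, res = 74*2+8 = 156
x=-1: not >0
x=2: >0, res = 156*2+2 = 314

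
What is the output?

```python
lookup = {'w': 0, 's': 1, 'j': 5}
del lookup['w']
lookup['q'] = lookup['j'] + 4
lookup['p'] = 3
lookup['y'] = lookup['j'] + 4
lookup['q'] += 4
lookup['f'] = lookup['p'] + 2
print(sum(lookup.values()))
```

del 'w' → {'s': 1, 'j': 5}
lookup['q'] = lookup['j']+4 = 9 → {'s': 1, 'j': 5, 'q': 9}
lookup['p'] = 3 → {'s': 1, 'j': 5, 'q': 9, 'p': 3}
lookup['y'] = lookup['j']+4 = 9 → {'s': 1, 'j': 5, 'q': 9, 'p': 3, 'y': 9}
lookup['q'] = 9+4 = 13 → {'s': 1, 'j': 5, 'q': 13, 'p': 3, 'y': 9}
lookup['f'] = lookup['p']+2 = 5 → {'s': 1, 'j': 5, 'q': 13, 'p': 3, 'y': 9, 'f': 5}
sum of values = 36

36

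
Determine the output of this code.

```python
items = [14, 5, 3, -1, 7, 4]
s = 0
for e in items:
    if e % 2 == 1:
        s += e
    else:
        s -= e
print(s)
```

e=14: not odd, s = 0-14 = -14
e=5: odd, s = (-14)+5 = -9
e=3: odd, s = (-9)+3 = -6
e=-1: odd, s = (-6)+(-1) = -7
e=7: odd, s = (-7)+7 = 0
e=4: not odd, s = 0-4 = -4

-4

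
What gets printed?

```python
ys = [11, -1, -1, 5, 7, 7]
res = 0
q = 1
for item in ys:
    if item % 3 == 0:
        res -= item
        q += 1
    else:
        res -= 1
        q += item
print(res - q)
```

-35

item=11: not %3==0, res = 0-1 = -1; q=12
item=-1: not %3==0, res = (-1)-1 = -2; q=11
item=-1: not %3==0, res = (-2)-1 = -3; q=10
item=5: not %3==0, res = (-3)-1 = -4; q=15
item=7: not %3==0, res = (-4)-1 = -5; q=22
item=7: not %3==0, res = (-5)-1 = -6; q=29
res-q = (-6)-29 = -35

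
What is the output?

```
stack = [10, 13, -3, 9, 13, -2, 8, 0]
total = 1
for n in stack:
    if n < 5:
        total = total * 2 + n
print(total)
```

-8

n=10: not <5
n=13: not <5
n=-3: <5, total = 1*2+(-3) = -1
n=9: not <5
n=13: not <5
n=-2: <5, total = (-1)*2+(-2) = -4
n=8: not <5
n=0: <5, total = (-4)*2+0 = -8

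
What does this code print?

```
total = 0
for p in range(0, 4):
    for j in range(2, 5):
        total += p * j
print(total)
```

p=0,j=2: total = 0+0 = 0
p=0,j=3: total = 0+0 = 0
p=0,j=4: total = 0+0 = 0
p=1,j=2: total = 0+2 = 2
p=1,j=3: total = 2+3 = 5
p=1,j=4: total = 5+4 = 9
p=2,j=2: total = 9+4 = 13
p=2,j=3: total = 13+6 = 19
p=2,j=4: total = 19+8 = 27
p=3,j=2: total = 27+6 = 33
p=3,j=3: total = 33+9 = 42
p=3,j=4: total = 42+12 = 54

54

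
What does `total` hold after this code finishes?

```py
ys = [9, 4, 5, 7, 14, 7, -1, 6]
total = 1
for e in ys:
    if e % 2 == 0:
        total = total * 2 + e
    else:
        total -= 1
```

38

e=9: not even, total = 1-1 = 0
e=4: even, total = 0*2+4 = 4
e=5: not even, total = 4-1 = 3
e=7: not even, total = 3-1 = 2
e=14: even, total = 2*2+14 = 18
e=7: not even, total = 18-1 = 17
e=-1: not even, total = 17-1 = 16
e=6: even, total = 16*2+6 = 38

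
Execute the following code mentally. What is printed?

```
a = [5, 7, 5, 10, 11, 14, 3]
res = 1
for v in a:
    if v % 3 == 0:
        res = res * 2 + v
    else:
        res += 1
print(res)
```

v=5: not %3==0, res = 1+1 = 2
v=7: not %3==0, res = 2+1 = 3
v=5: not %3==0, res = 3+1 = 4
v=10: not %3==0, res = 4+1 = 5
v=11: not %3==0, res = 5+1 = 6
v=14: not %3==0, res = 6+1 = 7
v=3: %3==0, res = 7*2+3 = 17

17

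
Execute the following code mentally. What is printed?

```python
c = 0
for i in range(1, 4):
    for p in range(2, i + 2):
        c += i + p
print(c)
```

30

i=1,p=2: c = 0+3 = 3
i=2,p=2: c = 3+4 = 7
i=2,p=3: c = 7+5 = 12
i=3,p=2: c = 12+5 = 17
i=3,p=3: c = 17+6 = 23
i=3,p=4: c = 23+7 = 30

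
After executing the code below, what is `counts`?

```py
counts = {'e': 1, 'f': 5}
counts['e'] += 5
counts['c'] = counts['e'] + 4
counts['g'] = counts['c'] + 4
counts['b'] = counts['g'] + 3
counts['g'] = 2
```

{'e': 6, 'f': 5, 'c': 10, 'g': 2, 'b': 17}

counts['e'] = 1+5 = 6 → {'e': 6, 'f': 5}
counts['c'] = counts['e']+4 = 10 → {'e': 6, 'f': 5, 'c': 10}
counts['g'] = counts['c']+4 = 14 → {'e': 6, 'f': 5, 'c': 10, 'g': 14}
counts['b'] = counts['g']+3 = 17 → {'e': 6, 'f': 5, 'c': 10, 'g': 14, 'b': 17}
counts['g'] = 2 → {'e': 6, 'f': 5, 'c': 10, 'g': 2, 'b': 17}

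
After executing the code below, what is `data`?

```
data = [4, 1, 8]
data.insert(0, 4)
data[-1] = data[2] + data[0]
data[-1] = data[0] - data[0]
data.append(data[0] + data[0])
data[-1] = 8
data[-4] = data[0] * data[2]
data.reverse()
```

[8, 0, 1, 4, 4]

insert 4 at 0 → [4, 4, 1, 8]
data[-1] = data[2]+data[0] = 1+4 = 5 → [4, 4, 1, 5]
data[-1] = data[0]-data[0] = 4-4 = 0 → [4, 4, 1, 0]
append data[0]+data[0] = 4+4 = 8 → [4, 4, 1, 0, 8]
data[-1] = 8 → [4, 4, 1, 0, 8]
data[-4] = data[0]*data[2] = 4*1 = 4 → [4, 4, 1, 0, 8]
reverse → [8, 0, 1, 4, 4]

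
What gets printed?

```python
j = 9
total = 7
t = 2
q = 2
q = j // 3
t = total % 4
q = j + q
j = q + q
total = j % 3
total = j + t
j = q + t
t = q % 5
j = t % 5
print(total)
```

q = 9//3 = 3
t = 7%4 = 3
q = 9+3 = 12
j = 12+12 = 24
total = 24%3 = 0
total = 24+3 = 27
j = 12+3 = 15
t = 12%5 = 2
j = 2%5 = 2

27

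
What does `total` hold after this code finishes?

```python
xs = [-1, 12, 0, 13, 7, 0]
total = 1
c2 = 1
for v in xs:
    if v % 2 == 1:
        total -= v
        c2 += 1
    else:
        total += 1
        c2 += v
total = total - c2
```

-31

v=-1: odd, total = 1-(-1) = 2; c2=2
v=12: not odd, total = 2+1 = 3; c2=14
v=0: not odd, total = 3+1 = 4; c2=14
v=13: odd, total = 4-13 = -9; c2=15
v=7: odd, total = (-9)-7 = -16; c2=16
v=0: not odd, total = (-16)+1 = -15; c2=16
total-c2 = (-15)-16 = -31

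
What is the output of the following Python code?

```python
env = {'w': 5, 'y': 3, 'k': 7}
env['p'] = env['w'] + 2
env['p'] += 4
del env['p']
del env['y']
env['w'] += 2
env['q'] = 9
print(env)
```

env['p'] = env['w']+2 = 7 → {'w': 5, 'y': 3, 'k': 7, 'p': 7}
env['p'] = 7+4 = 11 → {'w': 5, 'y': 3, 'k': 7, 'p': 11}
del 'p' → {'w': 5, 'y': 3, 'k': 7}
del 'y' → {'w': 5, 'k': 7}
env['w'] = 5+2 = 7 → {'w': 7, 'k': 7}
env['q'] = 9 → {'w': 7, 'k': 7, 'q': 9}

{'w': 7, 'k': 7, 'q': 9}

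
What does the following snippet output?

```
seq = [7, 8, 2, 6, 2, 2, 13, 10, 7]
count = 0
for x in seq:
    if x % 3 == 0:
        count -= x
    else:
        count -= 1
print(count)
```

-14

x=7: not %3==0, count = 0-1 = -1
x=8: not %3==0, count = (-1)-1 = -2
x=2: not %3==0, count = (-2)-1 = -3
x=6: %3==0, count = (-3)-6 = -9
x=2: not %3==0, count = (-9)-1 = -10
x=2: not %3==0, count = (-10)-1 = -11
x=13: not %3==0, count = (-11)-1 = -12
x=10: not %3==0, count = (-12)-1 = -13
x=7: not %3==0, count = (-13)-1 = -14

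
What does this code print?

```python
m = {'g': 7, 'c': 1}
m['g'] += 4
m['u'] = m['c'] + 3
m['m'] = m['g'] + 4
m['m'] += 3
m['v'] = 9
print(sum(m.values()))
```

m['g'] = 7+4 = 11 → {'g': 11, 'c': 1}
m['u'] = m['c']+3 = 4 → {'g': 11, 'c': 1, 'u': 4}
m['m'] = m['g']+4 = 15 → {'g': 11, 'c': 1, 'u': 4, 'm': 15}
m['m'] = 15+3 = 18 → {'g': 11, 'c': 1, 'u': 4, 'm': 18}
m['v'] = 9 → {'g': 11, 'c': 1, 'u': 4, 'm': 18, 'v': 9}
sum of values = 43

43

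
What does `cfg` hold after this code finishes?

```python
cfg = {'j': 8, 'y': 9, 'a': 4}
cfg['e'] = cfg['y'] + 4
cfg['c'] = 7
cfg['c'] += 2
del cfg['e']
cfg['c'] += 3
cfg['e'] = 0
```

cfg['e'] = cfg['y']+4 = 13 → {'j': 8, 'y': 9, 'a': 4, 'e': 13}
cfg['c'] = 7 → {'j': 8, 'y': 9, 'a': 4, 'e': 13, 'c': 7}
cfg['c'] = 7+2 = 9 → {'j': 8, 'y': 9, 'a': 4, 'e': 13, 'c': 9}
del 'e' → {'j': 8, 'y': 9, 'a': 4, 'c': 9}
cfg['c'] = 9+3 = 12 → {'j': 8, 'y': 9, 'a': 4, 'c': 12}
cfg['e'] = 0 → {'j': 8, 'y': 9, 'a': 4, 'c': 12, 'e': 0}

{'j': 8, 'y': 9, 'a': 4, 'c': 12, 'e': 0}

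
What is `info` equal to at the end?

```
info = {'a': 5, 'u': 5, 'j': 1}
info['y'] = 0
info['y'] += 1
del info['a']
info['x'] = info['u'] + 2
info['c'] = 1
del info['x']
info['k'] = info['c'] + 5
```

{'u': 5, 'j': 1, 'y': 1, 'c': 1, 'k': 6}

info['y'] = 0 → {'a': 5, 'u': 5, 'j': 1, 'y': 0}
info['y'] = 0+1 = 1 → {'a': 5, 'u': 5, 'j': 1, 'y': 1}
del 'a' → {'u': 5, 'j': 1, 'y': 1}
info['x'] = info['u']+2 = 7 → {'u': 5, 'j': 1, 'y': 1, 'x': 7}
info['c'] = 1 → {'u': 5, 'j': 1, 'y': 1, 'x': 7, 'c': 1}
del 'x' → {'u': 5, 'j': 1, 'y': 1, 'c': 1}
info['k'] = info['c']+5 = 6 → {'u': 5, 'j': 1, 'y': 1, 'c': 1, 'k': 6}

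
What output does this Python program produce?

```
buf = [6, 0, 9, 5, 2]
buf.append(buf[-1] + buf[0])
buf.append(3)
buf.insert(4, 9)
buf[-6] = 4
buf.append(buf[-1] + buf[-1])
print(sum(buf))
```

43

append buf[-1]+buf[0] = 2+6 = 8 → [6, 0, 9, 5, 2, 8]
append 3 → [6, 0, 9, 5, 2, 8, 3]
insert 9 at 4 → [6, 0, 9, 5, 9, 2, 8, 3]
buf[-6] = 4 → [6, 0, 4, 5, 9, 2, 8, 3]
append buf[-1]+buf[-1] = 3+3 = 6 → [6, 0, 4, 5, 9, 2, 8, 3, 6]
sum = 43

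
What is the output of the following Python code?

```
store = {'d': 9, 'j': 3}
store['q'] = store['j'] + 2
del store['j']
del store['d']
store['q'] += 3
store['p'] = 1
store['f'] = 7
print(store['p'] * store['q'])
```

store['q'] = store['j']+2 = 5 → {'d': 9, 'j': 3, 'q': 5}
del 'j' → {'d': 9, 'q': 5}
del 'd' → {'q': 5}
store['q'] = 5+3 = 8 → {'q': 8}
store['p'] = 1 → {'q': 8, 'p': 1}
store['f'] = 7 → {'q': 8, 'p': 1, 'f': 7}
store['p']*store['q'] = 1*8 = 8

8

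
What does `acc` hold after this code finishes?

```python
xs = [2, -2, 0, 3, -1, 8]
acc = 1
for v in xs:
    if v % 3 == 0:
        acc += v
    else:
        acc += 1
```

v=2: not %3==0, acc = 1+1 = 2
v=-2: not %3==0, acc = 2+1 = 3
v=0: %3==0, acc = 3+0 = 3
v=3: %3==0, acc = 3+3 = 6
v=-1: not %3==0, acc = 6+1 = 7
v=8: not %3==0, acc = 7+1 = 8

8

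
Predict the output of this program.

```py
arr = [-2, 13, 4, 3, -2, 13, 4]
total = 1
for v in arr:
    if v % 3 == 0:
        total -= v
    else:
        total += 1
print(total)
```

v=-2: not %3==0, total = 1+1 = 2
v=13: not %3==0, total = 2+1 = 3
v=4: not %3==0, total = 3+1 = 4
v=3: %3==0, total = 4-3 = 1
v=-2: not %3==0, total = 1+1 = 2
v=13: not %3==0, total = 2+1 = 3
v=4: not %3==0, total = 3+1 = 4

4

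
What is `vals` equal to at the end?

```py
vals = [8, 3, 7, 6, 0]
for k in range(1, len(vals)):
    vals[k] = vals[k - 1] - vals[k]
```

k=1: vals[1] = 8-3 = 5 → [8, 5, 7, 6, 0]
k=2: vals[2] = 5-7 = -2 → [8, 5, -2, 6, 0]
k=3: vals[3] = (-2)-6 = -8 → [8, 5, -2, -8, 0]
k=4: vals[4] = (-8)-0 = -8 → [8, 5, -2, -8, -8]

[8, 5, -2, -8, -8]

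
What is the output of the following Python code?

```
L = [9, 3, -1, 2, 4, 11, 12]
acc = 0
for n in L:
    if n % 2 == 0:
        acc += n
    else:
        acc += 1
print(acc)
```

22

n=9: not even, acc = 0+1 = 1
n=3: not even, acc = 1+1 = 2
n=-1: not even, acc = 2+1 = 3
n=2: even, acc = 3+2 = 5
n=4: even, acc = 5+4 = 9
n=11: not even, acc = 9+1 = 10
n=12: even, acc = 10+12 = 22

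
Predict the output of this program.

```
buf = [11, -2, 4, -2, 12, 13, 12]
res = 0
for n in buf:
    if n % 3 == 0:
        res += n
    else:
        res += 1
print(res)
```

29

n=11: not %3==0, res = 0+1 = 1
n=-2: not %3==0, res = 1+1 = 2
n=4: not %3==0, res = 2+1 = 3
n=-2: not %3==0, res = 3+1 = 4
n=12: %3==0, res = 4+12 = 16
n=13: not %3==0, res = 16+1 = 17
n=12: %3==0, res = 17+12 = 29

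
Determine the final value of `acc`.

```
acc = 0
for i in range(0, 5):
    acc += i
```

i=0: acc = 0+0 = 0
i=1: acc = 0+1 = 1
i=2: acc = 1+2 = 3
i=3: acc = 3+3 = 6
i=4: acc = 6+4 = 10

10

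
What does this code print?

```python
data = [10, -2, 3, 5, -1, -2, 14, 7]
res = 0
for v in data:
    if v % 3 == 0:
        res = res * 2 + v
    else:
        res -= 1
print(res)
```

v=10: not %3==0, res = 0-1 = -1
v=-2: not %3==0, res = (-1)-1 = -2
v=3: %3==0, res = (-2)*2+3 = -1
v=5: not %3==0, res = (-1)-1 = -2
v=-1: not %3==0, res = (-2)-1 = -3
v=-2: not %3==0, res = (-3)-1 = -4
v=14: not %3==0, res = (-4)-1 = -5
v=7: not %3==0, res = (-5)-1 = -6

-6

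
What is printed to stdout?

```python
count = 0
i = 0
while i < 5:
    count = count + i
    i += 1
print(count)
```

i=0: count = 0+0 = 0
i=1: count = 0+1 = 1
i=2: count = 1+2 = 3
i=3: count = 3+3 = 6
i=4: count = 6+4 = 10

10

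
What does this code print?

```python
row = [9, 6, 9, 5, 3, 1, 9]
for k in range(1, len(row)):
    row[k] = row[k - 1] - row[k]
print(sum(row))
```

-58

k=1: row[1] = 9-6 = 3 → [9, 3, 9, 5, 3, 1, 9]
k=2: row[2] = 3-9 = -6 → [9, 3, -6, 5, 3, 1, 9]
k=3: row[3] = (-6)-5 = -11 → [9, 3, -6, -11, 3, 1, 9]
k=4: row[4] = (-11)-3 = -14 → [9, 3, -6, -11, -14, 1, 9]
k=5: row[5] = (-14)-1 = -15 → [9, 3, -6, -11, -14, -15, 9]
k=6: row[6] = (-15)-9 = -24 → [9, 3, -6, -11, -14, -15, -24]
sum = -58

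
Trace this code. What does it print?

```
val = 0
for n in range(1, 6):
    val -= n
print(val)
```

-15

n=1: val = 0-1 = -1
n=2: val = (-1)-2 = -3
n=3: val = (-3)-3 = -6
n=4: val = (-6)-4 = -10
n=5: val = (-10)-5 = -15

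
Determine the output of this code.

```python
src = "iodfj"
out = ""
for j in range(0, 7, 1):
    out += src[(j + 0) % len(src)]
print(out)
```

iodfjio

j=0: add src[0]='i' → 'i'
j=1: add src[1]='o' → 'io'
j=2: add src[2]='d' → 'iod'
j=3: add src[3]='f' → 'iodf'
j=4: add src[4]='j' → 'iodfj'
j=5: add src[0]='i' → 'iodfji'
j=6: add src[1]='o' → 'iodfjio'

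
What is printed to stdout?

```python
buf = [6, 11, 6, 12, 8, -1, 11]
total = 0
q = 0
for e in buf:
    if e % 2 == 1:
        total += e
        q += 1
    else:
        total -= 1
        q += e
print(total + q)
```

e=6: not odd, total = 0-1 = -1; q=6
e=11: odd, total = (-1)+11 = 10; q=7
e=6: not odd, total = 10-1 = 9; q=13
e=12: not odd, total = 9-1 = 8; q=25
e=8: not odd, total = 8-1 = 7; q=33
e=-1: odd, total = 7+(-1) = 6; q=34
e=11: odd, total = 6+11 = 17; q=35
total+q = 17+35 = 52

52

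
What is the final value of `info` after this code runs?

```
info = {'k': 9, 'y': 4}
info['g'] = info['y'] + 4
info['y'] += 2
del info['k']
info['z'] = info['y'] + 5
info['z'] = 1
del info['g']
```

info['g'] = info['y']+4 = 8 → {'k': 9, 'y': 4, 'g': 8}
info['y'] = 4+2 = 6 → {'k': 9, 'y': 6, 'g': 8}
del 'k' → {'y': 6, 'g': 8}
info['z'] = info['y']+5 = 11 → {'y': 6, 'g': 8, 'z': 11}
info['z'] = 1 → {'y': 6, 'g': 8, 'z': 1}
del 'g' → {'y': 6, 'z': 1}

{'y': 6, 'z': 1}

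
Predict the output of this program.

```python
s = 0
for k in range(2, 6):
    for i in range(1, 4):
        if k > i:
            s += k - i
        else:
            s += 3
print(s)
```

28

k=2,i=1: 2>1, s = 0+1 = 1
k=2,i=2: not 2>2, s = 1+3 = 4
k=2,i=3: not 2>3, s = 4+3 = 7
k=3,i=1: 3>1, s = 7+2 = 9
k=3,i=2: 3>2, s = 9+1 = 10
k=3,i=3: not 3>3, s = 10+3 = 13
k=4,i=1: 4>1, s = 13+3 = 16
k=4,i=2: 4>2, s = 16+2 = 18
k=4,i=3: 4>3, s = 18+1 = 19
k=5,i=1: 5>1, s = 19+4 = 23
k=5,i=2: 5>2, s = 23+3 = 26
k=5,i=3: 5>3, s = 26+2 = 28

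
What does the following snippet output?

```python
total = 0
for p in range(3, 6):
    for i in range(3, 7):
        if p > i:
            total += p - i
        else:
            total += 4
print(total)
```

p=3,i=3: not 3>3, total = 0+4 = 4
p=3,i=4: not 3>4, total = 4+4 = 8
p=3,i=5: not 3>5, total = 8+4 = 12
p=3,i=6: not 3>6, total = 12+4 = 16
p=4,i=3: 4>3, total = 16+1 = 17
p=4,i=4: not 4>4, total = 17+4 = 21
p=4,i=5: not 4>5, total = 21+4 = 25
p=4,i=6: not 4>6, total = 25+4 = 29
p=5,i=3: 5>3, total = 29+2 = 31
p=5,i=4: 5>4, total = 31+1 = 32
p=5,i=5: not 5>5, total = 32+4 = 36
p=5,i=6: not 5>6, total = 36+4 = 40

40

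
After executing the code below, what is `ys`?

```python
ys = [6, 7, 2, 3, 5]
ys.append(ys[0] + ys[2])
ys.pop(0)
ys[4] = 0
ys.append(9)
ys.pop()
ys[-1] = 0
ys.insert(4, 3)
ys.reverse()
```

append ys[0]+ys[2] = 6+2 = 8 → [6, 7, 2, 3, 5, 8]
pop(0) removes 6 → [7, 2, 3, 5, 8]
ys[4] = 0 → [7, 2, 3, 5, 0]
append 9 → [7, 2, 3, 5, 0, 9]
pop() removes 9 → [7, 2, 3, 5, 0]
ys[-1] = 0 → [7, 2, 3, 5, 0]
insert 3 at 4 → [7, 2, 3, 5, 3, 0]
reverse → [0, 3, 5, 3, 2, 7]

[0, 3, 5, 3, 2, 7]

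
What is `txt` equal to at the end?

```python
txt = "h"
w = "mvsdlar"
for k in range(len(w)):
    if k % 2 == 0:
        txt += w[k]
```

k=0: add 'm' → 'hm'
k=1: skip
k=2: add 's' → 'hms'
k=3: skip
k=4: add 'l' → 'hmsl'
k=5: skip
k=6: add 'r' → 'hmslr'

'hmslr'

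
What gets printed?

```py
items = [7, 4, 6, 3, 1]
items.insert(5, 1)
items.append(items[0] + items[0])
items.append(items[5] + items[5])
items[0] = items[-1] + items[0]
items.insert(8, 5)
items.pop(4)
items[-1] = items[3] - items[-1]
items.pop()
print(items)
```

insert 1 at 5 → [7, 4, 6, 3, 1, 1]
append items[0]+items[0] = 7+7 = 14 → [7, 4, 6, 3, 1, 1, 14]
append items[5]+items[5] = 1+1 = 2 → [7, 4, 6, 3, 1, 1, 14, 2]
items[0] = items[-1]+items[0] = 2+7 = 9 → [9, 4, 6, 3, 1, 1, 14, 2]
insert 5 at 8 → [9, 4, 6, 3, 1, 1, 14, 2, 5]
pop(4) removes 1 → [9, 4, 6, 3, 1, 14, 2, 5]
items[-1] = items[3]-items[-1] = 3-5 = -2 → [9, 4, 6, 3, 1, 14, 2, -2]
pop() removes -2 → [9, 4, 6, 3, 1, 14, 2]

[9, 4, 6, 3, 1, 14, 2]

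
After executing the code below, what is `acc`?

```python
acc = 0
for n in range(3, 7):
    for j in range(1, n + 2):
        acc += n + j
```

178

n=3,j=1: acc = 0+4 = 4
n=3,j=2: acc = 4+5 = 9
n=3,j=3: acc = 9+6 = 15
n=3,j=4: acc = 15+7 = 22
n=4,j=1: acc = 22+5 = 27
n=4,j=2: acc = 27+6 = 33
n=4,j=3: acc = 33+7 = 40
n=4,j=4: acc = 40+8 = 48
n=4,j=5: acc = 48+9 = 57
n=5,j=1: acc = 57+6 = 63
n=5,j=2: acc = 63+7 = 70
n=5,j=3: acc = 70+8 = 78
n=5,j=4: acc = 78+9 = 87
n=5,j=5: acc = 87+10 = 97
n=5,j=6: acc = 97+11 = 108
n=6,j=1: acc = 108+7 = 115
n=6,j=2: acc = 115+8 = 123
n=6,j=3: acc = 123+9 = 132
n=6,j=4: acc = 132+10 = 142
n=6,j=5: acc = 142+11 = 153
n=6,j=6: acc = 153+12 = 165
n=6,j=7: acc = 165+13 = 178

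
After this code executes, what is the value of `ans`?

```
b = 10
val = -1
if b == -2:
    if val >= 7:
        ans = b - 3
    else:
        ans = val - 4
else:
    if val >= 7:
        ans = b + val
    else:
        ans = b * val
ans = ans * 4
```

-40

b=10, val=-1
b == -2 is False; val >= 7 is False
→ ans = b * val = -10
ans = (-10)*4 = -40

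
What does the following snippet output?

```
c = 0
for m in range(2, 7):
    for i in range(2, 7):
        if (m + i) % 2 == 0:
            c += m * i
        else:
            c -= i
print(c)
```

m=2,i=2: even sum, c = 0+4 = 4
m=2,i=3: odd sum, c = 4-3 = 1
m=2,i=4: even sum, c = 1+8 = 9
m=2,i=5: odd sum, c = 9-5 = 4
m=2,i=6: even sum, c = 4+12 = 16
m=3,i=2: odd sum, c = 16-2 = 14
m=3,i=3: even sum, c = 14+9 = 23
m=3,i=4: odd sum, c = 23-4 = 19
m=3,i=5: even sum, c = 19+15 = 34
m=3,i=6: odd sum, c = 34-6 = 28
m=4,i=2: even sum, c = 28+8 = 36
m=4,i=3: odd sum, c = 36-3 = 33
m=4,i=4: even sum, c = 33+16 = 49
m=4,i=5: odd sum, c = 49-5 = 44
m=4,i=6: even sum, c = 44+24 = 68
m=5,i=2: odd sum, c = 68-2 = 66
m=5,i=3: even sum, c = 66+15 = 81
m=5,i=4: odd sum, c = 81-4 = 77
m=5,i=5: even sum, c = 77+25 = 102
m=5,i=6: odd sum, c = 102-6 = 96
m=6,i=2: even sum, c = 96+12 = 108
m=6,i=3: odd sum, c = 108-3 = 105
m=6,i=4: even sum, c = 105+24 = 129
m=6,i=5: odd sum, c = 129-5 = 124
m=6,i=6: even sum, c = 124+36 = 160

160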